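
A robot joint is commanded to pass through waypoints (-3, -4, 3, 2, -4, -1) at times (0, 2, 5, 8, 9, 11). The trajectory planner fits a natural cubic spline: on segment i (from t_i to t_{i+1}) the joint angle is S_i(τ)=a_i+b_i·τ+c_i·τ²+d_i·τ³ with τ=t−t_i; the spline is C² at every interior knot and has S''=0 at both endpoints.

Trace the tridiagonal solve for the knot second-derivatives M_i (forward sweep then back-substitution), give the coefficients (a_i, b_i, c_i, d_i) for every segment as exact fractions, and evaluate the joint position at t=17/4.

  seg 0: a=-3 b=-3489/3118 c=0 d=965/6236
  seg 1: a=-4 b=2301/3118 c=2895/3118 d=-5566/42093
  seg 2: a=3 b=8539/3118 c=-2447/9354 d=-10697/42093
  seg 3: a=2 b=-17749/3118 c=-7947/3118 d=3494/1559
  seg 4: a=-4 b=-12679/3118 c=13017/3118 d=-4339/6236
S(17/4) = 21319/24944

Δ: Δ0=-1/2, Δ1=7/3, Δ2=-1/3, Δ3=-6, Δ4=3/2
row 1: diag=10, rhs=17; c'=3/10, d'=17/10
row 2: denom=12−3·3/10=111/10; d'=(-16−3·17/10)/(111/10)=-211/111
row 3: denom=8−3·10/37=266/37; d'=(-34−3·-211/111)/(266/37)=-1047/266
row 4: denom=6−1·37/266=1559/266; d'=(45−1·-1047/266)/(1559/266)=13017/1559
back: M4=13017/1559
back: M3=-1047/266−37/266·13017/1559=-7947/1559
back: M2=-211/111−10/37·-7947/1559=-2447/4677
back: M1=17/10−3/10·-2447/4677=2895/1559
M: M0=0, M1=2895/1559, M2=-2447/4677, M3=-7947/1559, M4=13017/1559, M5=0
seg 0: a=-3, c=M0/2=0, d=(M1−M0)/(6·2)=965/6236, b=Δ0−h0·(2M0+M1)/6=-3489/3118
seg 1: a=-4, c=M1/2=2895/3118, d=(M2−M1)/(6·3)=-5566/42093, b=Δ1−h1·(2M1+M2)/6=2301/3118
seg 2: a=3, c=M2/2=-2447/9354, d=(M3−M2)/(6·3)=-10697/42093, b=Δ2−h2·(2M2+M3)/6=8539/3118
seg 3: a=2, c=M3/2=-7947/3118, d=(M4−M3)/(6·1)=3494/1559, b=Δ3−h3·(2M3+M4)/6=-17749/3118
seg 4: a=-4, c=M4/2=13017/3118, d=(M5−M4)/(6·2)=-4339/6236, b=Δ4−h4·(2M4+M5)/6=-12679/3118
t_q=17/4 → seg 1, τ=9/4; S=-4+2301/3118·τ+2895/3118·τ²+-5566/42093·τ³=21319/24944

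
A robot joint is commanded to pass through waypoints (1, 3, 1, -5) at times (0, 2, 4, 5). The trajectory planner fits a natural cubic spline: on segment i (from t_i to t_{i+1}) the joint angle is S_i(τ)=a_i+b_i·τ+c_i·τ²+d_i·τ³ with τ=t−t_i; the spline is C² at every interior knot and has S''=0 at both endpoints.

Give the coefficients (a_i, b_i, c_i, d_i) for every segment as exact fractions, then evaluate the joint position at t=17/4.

  seg 0: a=1 b=12/11 c=0 d=-1/44
  seg 1: a=3 b=9/11 c=-3/22 d=-17/44
  seg 2: a=1 b=-48/11 c=-27/11 d=9/11
S(17/4) = -163/704

Δ: Δ0=1, Δ1=-1, Δ2=-6
row 1: diag=8, rhs=-12; c'=1/4, d'=-3/2
row 2: denom=6−2·1/4=11/2; d'=(-30−2·-3/2)/(11/2)=-54/11
back: M2=-54/11
back: M1=-3/2−1/4·-54/11=-3/11
M: M0=0, M1=-3/11, M2=-54/11, M3=0
seg 0: a=1, c=M0/2=0, d=(M1−M0)/(6·2)=-1/44, b=Δ0−h0·(2M0+M1)/6=12/11
seg 1: a=3, c=M1/2=-3/22, d=(M2−M1)/(6·2)=-17/44, b=Δ1−h1·(2M1+M2)/6=9/11
seg 2: a=1, c=M2/2=-27/11, d=(M3−M2)/(6·1)=9/11, b=Δ2−h2·(2M2+M3)/6=-48/11
t_q=17/4 → seg 2, τ=1/4; S=1+-48/11·τ+-27/11·τ²+9/11·τ³=-163/704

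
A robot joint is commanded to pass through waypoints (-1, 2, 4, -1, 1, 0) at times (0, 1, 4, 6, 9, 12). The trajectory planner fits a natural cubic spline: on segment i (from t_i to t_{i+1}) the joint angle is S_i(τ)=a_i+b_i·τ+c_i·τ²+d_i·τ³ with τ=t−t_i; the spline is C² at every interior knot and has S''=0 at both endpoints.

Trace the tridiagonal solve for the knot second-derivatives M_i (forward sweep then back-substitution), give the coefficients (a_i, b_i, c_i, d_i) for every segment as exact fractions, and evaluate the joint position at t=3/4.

  seg 0: a=-1 b=15779/4998 c=0 d=-785/4998
  seg 1: a=2 b=6712/2499 c=-785/1666 d=-1009/14994
  seg 2: a=4 b=-9787/4998 c=-897/833 d=1007/2499
  seg 3: a=-1 b=-1021/714 c=1117/833 d=-3209/14994
  seg 4: a=1 b=2092/2499 c=-975/1666 d=325/4998
S(3/4) = 19825/15232

Δ: Δ0=3, Δ1=2/3, Δ2=-5/2, Δ3=2/3, Δ4=-1/3
row 1: diag=8, rhs=-14; c'=3/8, d'=-7/4
row 2: denom=10−3·3/8=71/8; d'=(-19−3·-7/4)/(71/8)=-110/71
row 3: denom=10−2·16/71=678/71; d'=(19−2·-110/71)/(678/71)=523/226
row 4: denom=12−3·71/226=2499/226; d'=(-6−3·523/226)/(2499/226)=-975/833
back: M4=-975/833
back: M3=523/226−71/226·-975/833=2234/833
back: M2=-110/71−16/71·2234/833=-1794/833
back: M1=-7/4−3/8·-1794/833=-785/833
M: M0=0, M1=-785/833, M2=-1794/833, M3=2234/833, M4=-975/833, M5=0
seg 0: a=-1, c=M0/2=0, d=(M1−M0)/(6·1)=-785/4998, b=Δ0−h0·(2M0+M1)/6=15779/4998
seg 1: a=2, c=M1/2=-785/1666, d=(M2−M1)/(6·3)=-1009/14994, b=Δ1−h1·(2M1+M2)/6=6712/2499
seg 2: a=4, c=M2/2=-897/833, d=(M3−M2)/(6·2)=1007/2499, b=Δ2−h2·(2M2+M3)/6=-9787/4998
seg 3: a=-1, c=M3/2=1117/833, d=(M4−M3)/(6·3)=-3209/14994, b=Δ3−h3·(2M3+M4)/6=-1021/714
seg 4: a=1, c=M4/2=-975/1666, d=(M5−M4)/(6·3)=325/4998, b=Δ4−h4·(2M4+M5)/6=2092/2499
t_q=3/4 → seg 0, τ=3/4; S=-1+15779/4998·τ+0·τ²+-785/4998·τ³=19825/15232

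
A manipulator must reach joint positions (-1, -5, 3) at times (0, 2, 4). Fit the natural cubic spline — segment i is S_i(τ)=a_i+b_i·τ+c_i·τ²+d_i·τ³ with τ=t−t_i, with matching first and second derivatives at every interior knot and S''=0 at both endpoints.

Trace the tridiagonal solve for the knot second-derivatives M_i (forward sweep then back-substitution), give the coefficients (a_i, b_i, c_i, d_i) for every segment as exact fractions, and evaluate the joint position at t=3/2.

Δ: Δ0=-2, Δ1=4
row 1: diag=8, rhs=36; c'=1/4, d'=9/2
back: M1=9/2
M: M0=0, M1=9/2, M2=0
seg 0: a=-1, c=M0/2=0, d=(M1−M0)/(6·2)=3/8, b=Δ0−h0·(2M0+M1)/6=-7/2
seg 1: a=-5, c=M1/2=9/4, d=(M2−M1)/(6·2)=-3/8, b=Δ1−h1·(2M1+M2)/6=1
t_q=3/2 → seg 0, τ=3/2; S=-1+-7/2·τ+0·τ²+3/8·τ³=-319/64

  seg 0: a=-1 b=-7/2 c=0 d=3/8
  seg 1: a=-5 b=1 c=9/4 d=-3/8
S(3/2) = -319/64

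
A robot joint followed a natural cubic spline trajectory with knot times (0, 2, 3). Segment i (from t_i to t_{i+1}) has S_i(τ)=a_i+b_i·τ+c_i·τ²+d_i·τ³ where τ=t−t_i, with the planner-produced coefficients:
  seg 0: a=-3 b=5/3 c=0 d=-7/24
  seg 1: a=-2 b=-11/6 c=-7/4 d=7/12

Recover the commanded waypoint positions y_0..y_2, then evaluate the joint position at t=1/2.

y_0=-3 y_1=-2 y_2=-5
S(1/2) = -141/64

y_0 = S_0(0) = a_0 = -3
y_1 = S_1(0) = a_1 = -2
y_2 = S_1(1) = -5
t_q=1/2 is in segment 0 (τ=1/2); S_0(τ)=-141/64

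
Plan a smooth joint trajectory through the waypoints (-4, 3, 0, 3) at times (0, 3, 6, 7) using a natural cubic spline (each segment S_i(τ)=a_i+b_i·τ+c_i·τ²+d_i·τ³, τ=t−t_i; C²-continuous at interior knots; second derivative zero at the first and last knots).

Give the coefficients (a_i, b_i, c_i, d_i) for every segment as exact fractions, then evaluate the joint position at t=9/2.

Δ: Δ0=7/3, Δ1=-1, Δ2=3
row 1: diag=12, rhs=-20; c'=1/4, d'=-5/3
row 2: denom=8−3·1/4=29/4; d'=(24−3·-5/3)/(29/4)=4
back: M2=4
back: M1=-5/3−1/4·4=-8/3
M: M0=0, M1=-8/3, M2=4, M3=0
seg 0: a=-4, c=M0/2=0, d=(M1−M0)/(6·3)=-4/27, b=Δ0−h0·(2M0+M1)/6=11/3
seg 1: a=3, c=M1/2=-4/3, d=(M2−M1)/(6·3)=10/27, b=Δ1−h1·(2M1+M2)/6=-1/3
seg 2: a=0, c=M2/2=2, d=(M3−M2)/(6·1)=-2/3, b=Δ2−h2·(2M2+M3)/6=5/3
t_q=9/2 → seg 1, τ=3/2; S=3+-1/3·τ+-4/3·τ²+10/27·τ³=3/4

  seg 0: a=-4 b=11/3 c=0 d=-4/27
  seg 1: a=3 b=-1/3 c=-4/3 d=10/27
  seg 2: a=0 b=5/3 c=2 d=-2/3
S(9/2) = 3/4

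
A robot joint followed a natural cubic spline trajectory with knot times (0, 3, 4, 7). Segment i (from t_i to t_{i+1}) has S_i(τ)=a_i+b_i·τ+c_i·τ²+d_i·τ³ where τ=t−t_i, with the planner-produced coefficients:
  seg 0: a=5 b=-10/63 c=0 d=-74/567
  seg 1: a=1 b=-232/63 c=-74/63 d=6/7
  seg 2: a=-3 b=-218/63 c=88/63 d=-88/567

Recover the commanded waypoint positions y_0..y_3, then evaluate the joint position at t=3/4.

y_0=5 y_1=1 y_2=-3 y_3=-5
S(3/4) = 1081/224

y_0 = S_0(0) = a_0 = 5
y_1 = S_1(0) = a_1 = 1
y_2 = S_2(0) = a_2 = -3
y_3 = S_2(3) = -5
t_q=3/4 is in segment 0 (τ=3/4); S_0(τ)=1081/224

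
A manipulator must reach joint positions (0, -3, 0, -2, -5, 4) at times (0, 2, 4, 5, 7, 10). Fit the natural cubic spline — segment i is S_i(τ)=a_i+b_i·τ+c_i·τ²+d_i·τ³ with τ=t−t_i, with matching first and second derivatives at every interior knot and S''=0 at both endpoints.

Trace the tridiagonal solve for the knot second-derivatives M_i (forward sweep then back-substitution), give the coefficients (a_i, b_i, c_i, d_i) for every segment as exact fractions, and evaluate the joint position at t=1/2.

Δ: Δ0=-3/2, Δ1=3/2, Δ2=-2, Δ3=-3/2, Δ4=3
row 1: diag=8, rhs=18; c'=1/4, d'=9/4
row 2: denom=6−2·1/4=11/2; d'=(-21−2·9/4)/(11/2)=-51/11
row 3: denom=6−1·2/11=64/11; d'=(3−1·-51/11)/(64/11)=21/16
row 4: denom=10−2·11/32=149/16; d'=(27−2·21/16)/(149/16)=390/149
back: M4=390/149
back: M3=21/16−11/32·390/149=123/298
back: M2=-51/11−2/11·123/298=-702/149
back: M1=9/4−1/4·-702/149=2043/596
M: M0=0, M1=2043/596, M2=-702/149, M3=123/298, M4=390/149, M5=0
seg 0: a=0, c=M0/2=0, d=(M1−M0)/(6·2)=681/2384, b=Δ0−h0·(2M0+M1)/6=-1575/596
seg 1: a=-3, c=M1/2=2043/1192, d=(M2−M1)/(6·2)=-1617/2384, b=Δ1−h1·(2M1+M2)/6=117/149
seg 2: a=0, c=M2/2=-351/149, d=(M3−M2)/(6·1)=509/596, b=Δ2−h2·(2M2+M3)/6=-297/596
seg 3: a=-2, c=M3/2=123/596, d=(M4−M3)/(6·2)=219/1192, b=Δ3−h3·(2M3+M4)/6=-789/298
seg 4: a=-5, c=M4/2=195/149, d=(M5−M4)/(6·3)=-65/447, b=Δ4−h4·(2M4+M5)/6=57/149
t_q=1/2 → seg 0, τ=1/2; S=0+-1575/596·τ+0·τ²+681/2384·τ³=-24519/19072

  seg 0: a=0 b=-1575/596 c=0 d=681/2384
  seg 1: a=-3 b=117/149 c=2043/1192 d=-1617/2384
  seg 2: a=0 b=-297/596 c=-351/149 d=509/596
  seg 3: a=-2 b=-789/298 c=123/596 d=219/1192
  seg 4: a=-5 b=57/149 c=195/149 d=-65/447
S(1/2) = -24519/19072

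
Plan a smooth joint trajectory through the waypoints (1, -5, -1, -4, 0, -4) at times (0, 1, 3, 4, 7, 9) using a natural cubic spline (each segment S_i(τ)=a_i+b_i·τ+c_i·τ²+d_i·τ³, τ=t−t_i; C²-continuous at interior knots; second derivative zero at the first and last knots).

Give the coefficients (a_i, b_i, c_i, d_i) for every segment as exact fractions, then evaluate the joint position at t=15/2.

Δ: Δ0=-6, Δ1=2, Δ2=-3, Δ3=4/3, Δ4=-2
row 1: diag=6, rhs=48; c'=1/3, d'=8
row 2: denom=6−2·1/3=16/3; d'=(-30−2·8)/(16/3)=-69/8
row 3: denom=8−1·3/16=125/16; d'=(26−1·-69/8)/(125/16)=554/125
row 4: denom=10−3·48/125=1106/125; d'=(-20−3·554/125)/(1106/125)=-2081/553
back: M4=-2081/553
back: M3=554/125−48/125·-2081/553=3250/553
back: M2=-69/8−3/16·3250/553=-5379/553
back: M1=8−1/3·-5379/553=6217/553
M: M0=0, M1=6217/553, M2=-5379/553, M3=3250/553, M4=-2081/553, M5=0
seg 0: a=1, c=M0/2=0, d=(M1−M0)/(6·1)=6217/3318, b=Δ0−h0·(2M0+M1)/6=-26125/3318
seg 1: a=-5, c=M1/2=6217/1106, d=(M2−M1)/(6·2)=-2899/1659, b=Δ1−h1·(2M1+M2)/6=-3737/1659
seg 2: a=-1, c=M2/2=-5379/1106, d=(M3−M2)/(6·1)=8629/3318, b=Δ2−h2·(2M2+M3)/6=-1223/1659
seg 3: a=-4, c=M3/2=1625/553, d=(M4−M3)/(6·3)=-1777/3318, b=Δ3−h3·(2M3+M4)/6=-8833/3318
seg 4: a=0, c=M4/2=-2081/1106, d=(M5−M4)/(6·2)=2081/6636, b=Δ4−h4·(2M4+M5)/6=844/1659
t_q=15/2 → seg 4, τ=1/2; S=0+844/1659·τ+-2081/1106·τ²+2081/6636·τ³=-447/2528

  seg 0: a=1 b=-26125/3318 c=0 d=6217/3318
  seg 1: a=-5 b=-3737/1659 c=6217/1106 d=-2899/1659
  seg 2: a=-1 b=-1223/1659 c=-5379/1106 d=8629/3318
  seg 3: a=-4 b=-8833/3318 c=1625/553 d=-1777/3318
  seg 4: a=0 b=844/1659 c=-2081/1106 d=2081/6636
S(15/2) = -447/2528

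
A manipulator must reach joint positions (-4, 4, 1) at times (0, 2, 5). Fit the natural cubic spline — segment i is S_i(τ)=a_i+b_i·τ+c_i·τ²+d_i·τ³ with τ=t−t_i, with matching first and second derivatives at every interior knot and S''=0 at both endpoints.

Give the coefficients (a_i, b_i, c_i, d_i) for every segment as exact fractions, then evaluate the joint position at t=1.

  seg 0: a=-4 b=5 c=0 d=-1/4
  seg 1: a=4 b=2 c=-3/2 d=1/6
S(1) = 3/4

Δ: Δ0=4, Δ1=-1
row 1: diag=10, rhs=-30; c'=3/10, d'=-3
back: M1=-3
M: M0=0, M1=-3, M2=0
seg 0: a=-4, c=M0/2=0, d=(M1−M0)/(6·2)=-1/4, b=Δ0−h0·(2M0+M1)/6=5
seg 1: a=4, c=M1/2=-3/2, d=(M2−M1)/(6·3)=1/6, b=Δ1−h1·(2M1+M2)/6=2
t_q=1 → seg 0, τ=1; S=-4+5·τ+0·τ²+-1/4·τ³=3/4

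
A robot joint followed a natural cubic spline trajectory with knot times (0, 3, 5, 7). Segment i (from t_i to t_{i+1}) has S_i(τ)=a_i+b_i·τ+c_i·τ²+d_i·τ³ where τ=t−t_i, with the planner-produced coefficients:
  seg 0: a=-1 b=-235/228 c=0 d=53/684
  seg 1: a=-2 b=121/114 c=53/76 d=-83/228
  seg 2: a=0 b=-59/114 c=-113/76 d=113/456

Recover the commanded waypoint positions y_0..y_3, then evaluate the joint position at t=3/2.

y_0 = S_0(0) = a_0 = -1
y_1 = S_1(0) = a_1 = -2
y_2 = S_2(0) = a_2 = 0
y_3 = S_2(2) = -5
t_q=3/2 is in segment 0 (τ=3/2); S_0(τ)=-1389/608

y_0=-1 y_1=-2 y_2=0 y_3=-5
S(3/2) = -1389/608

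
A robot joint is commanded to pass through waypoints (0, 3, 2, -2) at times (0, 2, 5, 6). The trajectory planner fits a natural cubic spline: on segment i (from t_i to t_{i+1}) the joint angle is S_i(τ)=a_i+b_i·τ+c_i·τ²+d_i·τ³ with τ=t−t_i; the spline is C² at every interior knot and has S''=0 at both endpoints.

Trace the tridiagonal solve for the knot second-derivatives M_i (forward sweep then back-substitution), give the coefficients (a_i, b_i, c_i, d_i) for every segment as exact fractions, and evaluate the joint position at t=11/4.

  seg 0: a=0 b=683/426 c=0 d=-11/426
  seg 1: a=3 b=551/426 c=-11/71 d=-55/426
  seg 2: a=2 b=-665/213 c=-187/142 d=187/426
S(11/4) = 34793/9088

Δ: Δ0=3/2, Δ1=-1/3, Δ2=-4
row 1: diag=10, rhs=-11; c'=3/10, d'=-11/10
row 2: denom=8−3·3/10=71/10; d'=(-22−3·-11/10)/(71/10)=-187/71
back: M2=-187/71
back: M1=-11/10−3/10·-187/71=-22/71
M: M0=0, M1=-22/71, M2=-187/71, M3=0
seg 0: a=0, c=M0/2=0, d=(M1−M0)/(6·2)=-11/426, b=Δ0−h0·(2M0+M1)/6=683/426
seg 1: a=3, c=M1/2=-11/71, d=(M2−M1)/(6·3)=-55/426, b=Δ1−h1·(2M1+M2)/6=551/426
seg 2: a=2, c=M2/2=-187/142, d=(M3−M2)/(6·1)=187/426, b=Δ2−h2·(2M2+M3)/6=-665/213
t_q=11/4 → seg 1, τ=3/4; S=3+551/426·τ+-11/71·τ²+-55/426·τ³=34793/9088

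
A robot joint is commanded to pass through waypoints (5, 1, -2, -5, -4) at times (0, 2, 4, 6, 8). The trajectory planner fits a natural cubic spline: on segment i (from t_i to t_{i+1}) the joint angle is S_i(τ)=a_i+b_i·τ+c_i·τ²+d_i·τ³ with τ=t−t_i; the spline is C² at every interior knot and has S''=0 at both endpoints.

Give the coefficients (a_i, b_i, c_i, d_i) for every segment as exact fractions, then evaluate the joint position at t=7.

Δ: Δ0=-2, Δ1=-3/2, Δ2=-3/2, Δ3=1/2
row 1: diag=8, rhs=3; c'=1/4, d'=3/8
row 2: denom=8−2·1/4=15/2; d'=(0−2·3/8)/(15/2)=-1/10
row 3: denom=8−2·4/15=112/15; d'=(12−2·-1/10)/(112/15)=183/112
back: M3=183/112
back: M2=-1/10−4/15·183/112=-15/28
back: M1=3/8−1/4·-15/28=57/112
M: M0=0, M1=57/112, M2=-15/28, M3=183/112, M4=0
seg 0: a=5, c=M0/2=0, d=(M1−M0)/(6·2)=19/448, b=Δ0−h0·(2M0+M1)/6=-243/112
seg 1: a=1, c=M1/2=57/224, d=(M2−M1)/(6·2)=-39/448, b=Δ1−h1·(2M1+M2)/6=-93/56
seg 2: a=-2, c=M2/2=-15/56, d=(M3−M2)/(6·2)=81/448, b=Δ2−h2·(2M2+M3)/6=-27/16
seg 3: a=-5, c=M3/2=183/224, d=(M4−M3)/(6·2)=-61/448, b=Δ3−h3·(2M3+M4)/6=-33/56
t_q=7 → seg 3, τ=1; S=-5+-33/56·τ+183/224·τ²+-61/448·τ³=-2199/448

  seg 0: a=5 b=-243/112 c=0 d=19/448
  seg 1: a=1 b=-93/56 c=57/224 d=-39/448
  seg 2: a=-2 b=-27/16 c=-15/56 d=81/448
  seg 3: a=-5 b=-33/56 c=183/224 d=-61/448
S(7) = -2199/448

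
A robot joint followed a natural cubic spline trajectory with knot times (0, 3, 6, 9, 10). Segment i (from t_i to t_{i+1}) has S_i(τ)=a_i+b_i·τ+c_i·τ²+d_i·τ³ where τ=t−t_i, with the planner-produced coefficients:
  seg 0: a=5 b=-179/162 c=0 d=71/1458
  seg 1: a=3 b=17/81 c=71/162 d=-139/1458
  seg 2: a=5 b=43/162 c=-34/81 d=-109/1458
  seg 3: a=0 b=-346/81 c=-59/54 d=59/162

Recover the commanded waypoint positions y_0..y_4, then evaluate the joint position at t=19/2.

y_0 = S_0(0) = a_0 = 5
y_1 = S_1(0) = a_1 = 3
y_2 = S_2(0) = a_2 = 5
y_3 = S_3(0) = a_3 = 0
y_4 = S_3(1) = -5
t_q=19/2 is in segment 3 (τ=1/2); S_3(τ)=-1021/432

y_0=5 y_1=3 y_2=5 y_3=0 y_4=-5
S(19/2) = -1021/432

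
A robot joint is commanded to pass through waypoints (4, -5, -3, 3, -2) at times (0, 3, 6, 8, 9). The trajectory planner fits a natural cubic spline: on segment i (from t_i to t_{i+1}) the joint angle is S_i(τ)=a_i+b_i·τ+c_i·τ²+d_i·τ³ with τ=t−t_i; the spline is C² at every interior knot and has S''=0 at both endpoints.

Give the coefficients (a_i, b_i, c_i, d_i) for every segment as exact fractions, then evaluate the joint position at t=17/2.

Δ: Δ0=-3, Δ1=2/3, Δ2=3, Δ3=-5
row 1: diag=12, rhs=22; c'=1/4, d'=11/6
row 2: denom=10−3·1/4=37/4; d'=(14−3·11/6)/(37/4)=34/37
row 3: denom=6−2·8/37=206/37; d'=(-48−2·34/37)/(206/37)=-922/103
back: M3=-922/103
back: M2=34/37−8/37·-922/103=294/103
back: M1=11/6−1/4·294/103=346/309
M: M0=0, M1=346/309, M2=294/103, M3=-922/103, M4=0
seg 0: a=4, c=M0/2=0, d=(M1−M0)/(6·3)=173/2781, b=Δ0−h0·(2M0+M1)/6=-1100/309
seg 1: a=-5, c=M1/2=173/309, d=(M2−M1)/(6·3)=268/2781, b=Δ1−h1·(2M1+M2)/6=-581/309
seg 2: a=-3, c=M2/2=147/103, d=(M3−M2)/(6·2)=-304/309, b=Δ2−h2·(2M2+M3)/6=1261/309
seg 3: a=3, c=M3/2=-461/103, d=(M4−M3)/(6·1)=461/309, b=Δ3−h3·(2M3+M4)/6=-623/309
t_q=17/2 → seg 3, τ=1/2; S=3+-623/309·τ+-461/103·τ²+461/309·τ³=873/824

  seg 0: a=4 b=-1100/309 c=0 d=173/2781
  seg 1: a=-5 b=-581/309 c=173/309 d=268/2781
  seg 2: a=-3 b=1261/309 c=147/103 d=-304/309
  seg 3: a=3 b=-623/309 c=-461/103 d=461/309
S(17/2) = 873/824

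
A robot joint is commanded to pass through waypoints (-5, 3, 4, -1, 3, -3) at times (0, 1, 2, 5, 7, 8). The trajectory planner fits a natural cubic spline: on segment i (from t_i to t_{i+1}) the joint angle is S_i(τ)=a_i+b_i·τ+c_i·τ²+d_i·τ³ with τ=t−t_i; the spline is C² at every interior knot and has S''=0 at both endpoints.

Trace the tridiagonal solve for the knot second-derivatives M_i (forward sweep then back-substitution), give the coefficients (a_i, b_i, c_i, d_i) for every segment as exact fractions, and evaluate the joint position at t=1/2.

Δ: Δ0=8, Δ1=1, Δ2=-5/3, Δ3=2, Δ4=-6
row 1: diag=4, rhs=-42; c'=1/4, d'=-21/2
row 2: denom=8−1·1/4=31/4; d'=(-16−1·-21/2)/(31/4)=-22/31
row 3: denom=10−3·12/31=274/31; d'=(22−3·-22/31)/(274/31)=374/137
row 4: denom=6−2·31/137=760/137; d'=(-48−2·374/137)/(760/137)=-1831/190
back: M4=-1831/190
back: M3=374/137−31/137·-1831/190=933/190
back: M2=-22/31−12/31·933/190=-248/95
back: M1=-21/2−1/4·-248/95=-1871/190
M: M0=0, M1=-1871/190, M2=-248/95, M3=933/190, M4=-1831/190, M5=0
seg 0: a=-5, c=M0/2=0, d=(M1−M0)/(6·1)=-1871/1140, b=Δ0−h0·(2M0+M1)/6=10991/1140
seg 1: a=3, c=M1/2=-1871/380, d=(M2−M1)/(6·1)=275/228, b=Δ1−h1·(2M1+M2)/6=2689/570
seg 2: a=4, c=M2/2=-124/95, d=(M3−M2)/(6·3)=1429/3420, b=Δ2−h2·(2M2+M3)/6=-1723/1140
seg 3: a=-1, c=M3/2=933/380, d=(M4−M3)/(6·2)=-691/570, b=Δ3−h3·(2M3+M4)/6=221/114
seg 4: a=3, c=M4/2=-1831/380, d=(M5−M4)/(6·1)=1831/1140, b=Δ4−h4·(2M4+M5)/6=-1589/570
t_q=1/2 → seg 0, τ=1/2; S=-5+10991/1140·τ+0·τ²+-1871/1140·τ³=-1169/3040

  seg 0: a=-5 b=10991/1140 c=0 d=-1871/1140
  seg 1: a=3 b=2689/570 c=-1871/380 d=275/228
  seg 2: a=4 b=-1723/1140 c=-124/95 d=1429/3420
  seg 3: a=-1 b=221/114 c=933/380 d=-691/570
  seg 4: a=3 b=-1589/570 c=-1831/380 d=1831/1140
S(1/2) = -1169/3040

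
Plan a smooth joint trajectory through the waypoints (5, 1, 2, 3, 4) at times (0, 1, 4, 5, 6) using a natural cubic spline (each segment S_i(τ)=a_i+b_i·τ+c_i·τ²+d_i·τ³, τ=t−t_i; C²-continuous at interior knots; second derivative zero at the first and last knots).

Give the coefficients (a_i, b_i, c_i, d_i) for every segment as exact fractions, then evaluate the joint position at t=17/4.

Δ: Δ0=-4, Δ1=1/3, Δ2=1, Δ3=1
row 1: diag=8, rhs=26; c'=3/8, d'=13/4
row 2: denom=8−3·3/8=55/8; d'=(4−3·13/4)/(55/8)=-46/55
row 3: denom=4−1·8/55=212/55; d'=(0−1·-46/55)/(212/55)=23/106
back: M3=23/106
back: M2=-46/55−8/55·23/106=-46/53
back: M1=13/4−3/8·-46/53=379/106
M: M0=0, M1=379/106, M2=-46/53, M3=23/106, M4=0
seg 0: a=5, c=M0/2=0, d=(M1−M0)/(6·1)=379/636, b=Δ0−h0·(2M0+M1)/6=-2923/636
seg 1: a=1, c=M1/2=379/212, d=(M2−M1)/(6·3)=-157/636, b=Δ1−h1·(2M1+M2)/6=-893/318
seg 2: a=2, c=M2/2=-23/53, d=(M3−M2)/(6·1)=115/636, b=Δ2−h2·(2M2+M3)/6=797/636
seg 3: a=3, c=M3/2=23/212, d=(M4−M3)/(6·1)=-23/636, b=Δ3−h3·(2M3+M4)/6=295/318
t_q=17/4 → seg 2, τ=1/4; S=2+797/636·τ+-23/53·τ²+115/636·τ³=31057/13568

  seg 0: a=5 b=-2923/636 c=0 d=379/636
  seg 1: a=1 b=-893/318 c=379/212 d=-157/636
  seg 2: a=2 b=797/636 c=-23/53 d=115/636
  seg 3: a=3 b=295/318 c=23/212 d=-23/636
S(17/4) = 31057/13568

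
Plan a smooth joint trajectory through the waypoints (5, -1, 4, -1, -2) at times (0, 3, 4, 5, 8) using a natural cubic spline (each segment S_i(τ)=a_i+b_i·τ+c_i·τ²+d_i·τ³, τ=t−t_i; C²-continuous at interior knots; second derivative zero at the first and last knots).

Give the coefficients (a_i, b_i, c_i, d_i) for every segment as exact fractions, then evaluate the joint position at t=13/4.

  seg 0: a=5 b=-277/48 c=0 d=181/432
  seg 1: a=-1 b=133/24 c=181/48 d=-69/16
  seg 2: a=4 b=7/48 c=-55/6 d=193/48
  seg 3: a=-1 b=-49/8 c=139/48 d=-139/432
S(13/4) = 567/1024

Δ: Δ0=-2, Δ1=5, Δ2=-5, Δ3=-1/3
row 1: diag=8, rhs=42; c'=1/8, d'=21/4
row 2: denom=4−1·1/8=31/8; d'=(-60−1·21/4)/(31/8)=-522/31
row 3: denom=8−1·8/31=240/31; d'=(28−1·-522/31)/(240/31)=139/24
back: M3=139/24
back: M2=-522/31−8/31·139/24=-55/3
back: M1=21/4−1/8·-55/3=181/24
M: M0=0, M1=181/24, M2=-55/3, M3=139/24, M4=0
seg 0: a=5, c=M0/2=0, d=(M1−M0)/(6·3)=181/432, b=Δ0−h0·(2M0+M1)/6=-277/48
seg 1: a=-1, c=M1/2=181/48, d=(M2−M1)/(6·1)=-69/16, b=Δ1−h1·(2M1+M2)/6=133/24
seg 2: a=4, c=M2/2=-55/6, d=(M3−M2)/(6·1)=193/48, b=Δ2−h2·(2M2+M3)/6=7/48
seg 3: a=-1, c=M3/2=139/48, d=(M4−M3)/(6·3)=-139/432, b=Δ3−h3·(2M3+M4)/6=-49/8
t_q=13/4 → seg 1, τ=1/4; S=-1+133/24·τ+181/48·τ²+-69/16·τ³=567/1024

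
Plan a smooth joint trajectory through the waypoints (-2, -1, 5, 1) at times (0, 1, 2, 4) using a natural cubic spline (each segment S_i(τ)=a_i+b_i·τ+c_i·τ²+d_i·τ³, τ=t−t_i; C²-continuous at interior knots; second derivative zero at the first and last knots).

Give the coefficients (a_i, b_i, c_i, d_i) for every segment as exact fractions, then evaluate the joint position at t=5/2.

  seg 0: a=-2 b=-15/23 c=0 d=38/23
  seg 1: a=-1 b=99/23 c=114/23 d=-75/23
  seg 2: a=5 b=102/23 c=-111/23 d=37/46
S(5/2) = 2249/368

Δ: Δ0=1, Δ1=6, Δ2=-2
row 1: diag=4, rhs=30; c'=1/4, d'=15/2
row 2: denom=6−1·1/4=23/4; d'=(-48−1·15/2)/(23/4)=-222/23
back: M2=-222/23
back: M1=15/2−1/4·-222/23=228/23
M: M0=0, M1=228/23, M2=-222/23, M3=0
seg 0: a=-2, c=M0/2=0, d=(M1−M0)/(6·1)=38/23, b=Δ0−h0·(2M0+M1)/6=-15/23
seg 1: a=-1, c=M1/2=114/23, d=(M2−M1)/(6·1)=-75/23, b=Δ1−h1·(2M1+M2)/6=99/23
seg 2: a=5, c=M2/2=-111/23, d=(M3−M2)/(6·2)=37/46, b=Δ2−h2·(2M2+M3)/6=102/23
t_q=5/2 → seg 2, τ=1/2; S=5+102/23·τ+-111/23·τ²+37/46·τ³=2249/368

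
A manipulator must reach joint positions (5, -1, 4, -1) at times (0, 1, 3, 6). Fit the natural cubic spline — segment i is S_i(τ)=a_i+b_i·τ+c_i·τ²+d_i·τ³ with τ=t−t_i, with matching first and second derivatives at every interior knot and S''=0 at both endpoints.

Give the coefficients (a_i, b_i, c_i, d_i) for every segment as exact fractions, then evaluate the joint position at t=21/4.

Δ: Δ0=-6, Δ1=5/2, Δ2=-5/3
row 1: diag=6, rhs=51; c'=1/3, d'=17/2
row 2: denom=10−2·1/3=28/3; d'=(-25−2·17/2)/(28/3)=-9/2
back: M2=-9/2
back: M1=17/2−1/3·-9/2=10
M: M0=0, M1=10, M2=-9/2, M3=0
seg 0: a=5, c=M0/2=0, d=(M1−M0)/(6·1)=5/3, b=Δ0−h0·(2M0+M1)/6=-23/3
seg 1: a=-1, c=M1/2=5, d=(M2−M1)/(6·2)=-29/24, b=Δ1−h1·(2M1+M2)/6=-8/3
seg 2: a=4, c=M2/2=-9/4, d=(M3−M2)/(6·3)=1/4, b=Δ2−h2·(2M2+M3)/6=17/6
t_q=21/4 → seg 2, τ=9/4; S=4+17/6·τ+-9/4·τ²+1/4·τ³=469/256

  seg 0: a=5 b=-23/3 c=0 d=5/3
  seg 1: a=-1 b=-8/3 c=5 d=-29/24
  seg 2: a=4 b=17/6 c=-9/4 d=1/4
S(21/4) = 469/256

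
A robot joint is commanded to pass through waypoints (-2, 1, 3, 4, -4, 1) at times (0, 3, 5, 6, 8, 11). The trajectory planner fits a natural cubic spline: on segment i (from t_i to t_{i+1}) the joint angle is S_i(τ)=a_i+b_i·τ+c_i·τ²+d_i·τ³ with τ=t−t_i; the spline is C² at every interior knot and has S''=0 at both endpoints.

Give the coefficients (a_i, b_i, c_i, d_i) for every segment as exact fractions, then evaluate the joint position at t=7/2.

  seg 0: a=-2 b=37/33 c=0 d=-4/297
  seg 1: a=1 b=25/33 c=-4/33 d=4/33
  seg 2: a=3 b=19/11 c=20/33 d=-4/3
  seg 3: a=4 b=-35/33 c=-112/33 d=127/132
  seg 4: a=-4 b=-34/11 c=157/66 d=-157/594
S(7/2) = 15/11

Δ: Δ0=1, Δ1=1, Δ2=1, Δ3=-4, Δ4=5/3
row 1: diag=10, rhs=0; c'=1/5, d'=0
row 2: denom=6−2·1/5=28/5; d'=(0−2·0)/(28/5)=0
row 3: denom=6−1·5/28=163/28; d'=(-30−1·0)/(163/28)=-840/163
row 4: denom=10−2·56/163=1518/163; d'=(34−2·-840/163)/(1518/163)=157/33
back: M4=157/33
back: M3=-840/163−56/163·157/33=-224/33
back: M2=0−5/28·-224/33=40/33
back: M1=0−1/5·40/33=-8/33
M: M0=0, M1=-8/33, M2=40/33, M3=-224/33, M4=157/33, M5=0
seg 0: a=-2, c=M0/2=0, d=(M1−M0)/(6·3)=-4/297, b=Δ0−h0·(2M0+M1)/6=37/33
seg 1: a=1, c=M1/2=-4/33, d=(M2−M1)/(6·2)=4/33, b=Δ1−h1·(2M1+M2)/6=25/33
seg 2: a=3, c=M2/2=20/33, d=(M3−M2)/(6·1)=-4/3, b=Δ2−h2·(2M2+M3)/6=19/11
seg 3: a=4, c=M3/2=-112/33, d=(M4−M3)/(6·2)=127/132, b=Δ3−h3·(2M3+M4)/6=-35/33
seg 4: a=-4, c=M4/2=157/66, d=(M5−M4)/(6·3)=-157/594, b=Δ4−h4·(2M4+M5)/6=-34/11
t_q=7/2 → seg 1, τ=1/2; S=1+25/33·τ+-4/33·τ²+4/33·τ³=15/11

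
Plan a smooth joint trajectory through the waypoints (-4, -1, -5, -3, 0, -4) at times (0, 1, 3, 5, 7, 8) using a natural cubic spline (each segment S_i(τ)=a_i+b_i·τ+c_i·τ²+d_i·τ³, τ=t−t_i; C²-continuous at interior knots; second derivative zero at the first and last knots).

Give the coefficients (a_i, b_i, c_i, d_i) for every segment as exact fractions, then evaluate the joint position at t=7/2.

  seg 0: a=-4 b=129/32 c=0 d=-33/32
  seg 1: a=-1 b=15/16 c=-99/32 d=13/16
  seg 2: a=-5 b=-27/16 c=57/32 d=-7/32
  seg 3: a=-3 b=45/16 c=15/32 d=-9/16
  seg 4: a=0 b=-33/16 c=-93/32 d=31/32
S(7/2) = -1389/256

Δ: Δ0=3, Δ1=-2, Δ2=1, Δ3=3/2, Δ4=-4
row 1: diag=6, rhs=-30; c'=1/3, d'=-5
row 2: denom=8−2·1/3=22/3; d'=(18−2·-5)/(22/3)=42/11
row 3: denom=8−2·3/11=82/11; d'=(3−2·42/11)/(82/11)=-51/82
row 4: denom=6−2·11/41=224/41; d'=(-33−2·-51/82)/(224/41)=-93/16
back: M4=-93/16
back: M3=-51/82−11/41·-93/16=15/16
back: M2=42/11−3/11·15/16=57/16
back: M1=-5−1/3·57/16=-99/16
M: M0=0, M1=-99/16, M2=57/16, M3=15/16, M4=-93/16, M5=0
seg 0: a=-4, c=M0/2=0, d=(M1−M0)/(6·1)=-33/32, b=Δ0−h0·(2M0+M1)/6=129/32
seg 1: a=-1, c=M1/2=-99/32, d=(M2−M1)/(6·2)=13/16, b=Δ1−h1·(2M1+M2)/6=15/16
seg 2: a=-5, c=M2/2=57/32, d=(M3−M2)/(6·2)=-7/32, b=Δ2−h2·(2M2+M3)/6=-27/16
seg 3: a=-3, c=M3/2=15/32, d=(M4−M3)/(6·2)=-9/16, b=Δ3−h3·(2M3+M4)/6=45/16
seg 4: a=0, c=M4/2=-93/32, d=(M5−M4)/(6·1)=31/32, b=Δ4−h4·(2M4+M5)/6=-33/16
t_q=7/2 → seg 2, τ=1/2; S=-5+-27/16·τ+57/32·τ²+-7/32·τ³=-1389/256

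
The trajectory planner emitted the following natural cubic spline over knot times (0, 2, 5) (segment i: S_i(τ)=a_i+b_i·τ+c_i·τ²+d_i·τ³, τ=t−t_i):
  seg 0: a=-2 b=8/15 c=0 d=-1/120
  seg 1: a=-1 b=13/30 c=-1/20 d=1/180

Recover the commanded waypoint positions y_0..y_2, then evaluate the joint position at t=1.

y_0=-2 y_1=-1 y_2=0
S(1) = -59/40

y_0 = S_0(0) = a_0 = -2
y_1 = S_1(0) = a_1 = -1
y_2 = S_1(3) = 0
t_q=1 is in segment 0 (τ=1); S_0(τ)=-59/40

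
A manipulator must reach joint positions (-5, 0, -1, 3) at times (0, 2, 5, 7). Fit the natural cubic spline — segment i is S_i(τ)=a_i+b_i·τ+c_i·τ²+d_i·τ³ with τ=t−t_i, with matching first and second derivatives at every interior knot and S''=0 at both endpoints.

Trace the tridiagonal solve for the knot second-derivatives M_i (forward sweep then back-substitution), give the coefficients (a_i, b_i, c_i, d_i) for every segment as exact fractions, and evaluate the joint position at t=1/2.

Δ: Δ0=5/2, Δ1=-1/3, Δ2=2
row 1: diag=10, rhs=-17; c'=3/10, d'=-17/10
row 2: denom=10−3·3/10=91/10; d'=(14−3·-17/10)/(91/10)=191/91
back: M2=191/91
back: M1=-17/10−3/10·191/91=-212/91
M: M0=0, M1=-212/91, M2=191/91, M3=0
seg 0: a=-5, c=M0/2=0, d=(M1−M0)/(6·2)=-53/273, b=Δ0−h0·(2M0+M1)/6=1789/546
seg 1: a=0, c=M1/2=-106/91, d=(M2−M1)/(6·3)=31/126, b=Δ1−h1·(2M1+M2)/6=517/546
seg 2: a=-1, c=M2/2=191/182, d=(M3−M2)/(6·2)=-191/1092, b=Δ2−h2·(2M2+M3)/6=164/273
t_q=1/2 → seg 0, τ=1/2; S=-5+1789/546·τ+0·τ²+-53/273·τ³=-2465/728

  seg 0: a=-5 b=1789/546 c=0 d=-53/273
  seg 1: a=0 b=517/546 c=-106/91 d=31/126
  seg 2: a=-1 b=164/273 c=191/182 d=-191/1092
S(1/2) = -2465/728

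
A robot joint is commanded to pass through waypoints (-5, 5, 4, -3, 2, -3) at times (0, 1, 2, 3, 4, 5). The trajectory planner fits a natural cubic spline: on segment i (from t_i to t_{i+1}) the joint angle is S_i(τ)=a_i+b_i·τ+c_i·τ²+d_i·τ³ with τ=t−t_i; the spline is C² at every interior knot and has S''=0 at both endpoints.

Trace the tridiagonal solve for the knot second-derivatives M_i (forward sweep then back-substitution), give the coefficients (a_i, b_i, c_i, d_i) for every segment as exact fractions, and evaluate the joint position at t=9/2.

Δ: Δ0=10, Δ1=-1, Δ2=-7, Δ3=5, Δ4=-5
row 1: diag=4, rhs=-66; c'=1/4, d'=-33/2
row 2: denom=4−1·1/4=15/4; d'=(-36−1·-33/2)/(15/4)=-26/5
row 3: denom=4−1·4/15=56/15; d'=(72−1·-26/5)/(56/15)=579/28
row 4: denom=4−1·15/56=209/56; d'=(-60−1·579/28)/(209/56)=-4518/209
back: M4=-4518/209
back: M3=579/28−15/56·-4518/209=5532/209
back: M2=-26/5−4/15·5532/209=-2562/209
back: M1=-33/2−1/4·-2562/209=-2808/209
M: M0=0, M1=-2808/209, M2=-2562/209, M3=5532/209, M4=-4518/209, M5=0
seg 0: a=-5, c=M0/2=0, d=(M1−M0)/(6·1)=-468/209, b=Δ0−h0·(2M0+M1)/6=2558/209
seg 1: a=5, c=M1/2=-1404/209, d=(M2−M1)/(6·1)=41/209, b=Δ1−h1·(2M1+M2)/6=1154/209
seg 2: a=4, c=M2/2=-1281/209, d=(M3−M2)/(6·1)=71/11, b=Δ2−h2·(2M2+M3)/6=-1531/209
seg 3: a=-3, c=M3/2=2766/209, d=(M4−M3)/(6·1)=-1675/209, b=Δ3−h3·(2M3+M4)/6=-46/209
seg 4: a=2, c=M4/2=-2259/209, d=(M5−M4)/(6·1)=753/209, b=Δ4−h4·(2M4+M5)/6=461/209
t_q=9/2 → seg 4, τ=1/2; S=2+461/209·τ+-2259/209·τ²+753/209·τ³=1423/1672

  seg 0: a=-5 b=2558/209 c=0 d=-468/209
  seg 1: a=5 b=1154/209 c=-1404/209 d=41/209
  seg 2: a=4 b=-1531/209 c=-1281/209 d=71/11
  seg 3: a=-3 b=-46/209 c=2766/209 d=-1675/209
  seg 4: a=2 b=461/209 c=-2259/209 d=753/209
S(9/2) = 1423/1672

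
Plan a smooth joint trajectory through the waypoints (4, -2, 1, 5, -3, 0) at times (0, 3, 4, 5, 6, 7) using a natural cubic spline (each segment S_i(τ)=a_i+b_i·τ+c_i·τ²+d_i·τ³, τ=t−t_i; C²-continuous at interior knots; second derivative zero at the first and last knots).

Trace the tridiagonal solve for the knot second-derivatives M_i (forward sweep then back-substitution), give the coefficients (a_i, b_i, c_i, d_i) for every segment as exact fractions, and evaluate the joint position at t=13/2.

Δ: Δ0=-2, Δ1=3, Δ2=4, Δ3=-8, Δ4=3
row 1: diag=8, rhs=30; c'=1/8, d'=15/4
row 2: denom=4−1·1/8=31/8; d'=(6−1·15/4)/(31/8)=18/31
row 3: denom=4−1·8/31=116/31; d'=(-72−1·18/31)/(116/31)=-1125/58
row 4: denom=4−1·31/116=433/116; d'=(66−1·-1125/58)/(433/116)=9906/433
back: M4=9906/433
back: M3=-1125/58−31/116·9906/433=-11046/433
back: M2=18/31−8/31·-11046/433=3102/433
back: M1=15/4−1/8·3102/433=1236/433
M: M0=0, M1=1236/433, M2=3102/433, M3=-11046/433, M4=9906/433, M5=0
seg 0: a=4, c=M0/2=0, d=(M1−M0)/(6·3)=206/1299, b=Δ0−h0·(2M0+M1)/6=-1484/433
seg 1: a=-2, c=M1/2=618/433, d=(M2−M1)/(6·1)=311/433, b=Δ1−h1·(2M1+M2)/6=370/433
seg 2: a=1, c=M2/2=1551/433, d=(M3−M2)/(6·1)=-2358/433, b=Δ2−h2·(2M2+M3)/6=2539/433
seg 3: a=5, c=M3/2=-5523/433, d=(M4−M3)/(6·1)=3492/433, b=Δ3−h3·(2M3+M4)/6=-1433/433
seg 4: a=-3, c=M4/2=4953/433, d=(M5−M4)/(6·1)=-1651/433, b=Δ4−h4·(2M4+M5)/6=-2003/433
t_q=13/2 → seg 4, τ=1/2; S=-3+-2003/433·τ+4953/433·τ²+-1651/433·τ³=-10149/3464

  seg 0: a=4 b=-1484/433 c=0 d=206/1299
  seg 1: a=-2 b=370/433 c=618/433 d=311/433
  seg 2: a=1 b=2539/433 c=1551/433 d=-2358/433
  seg 3: a=5 b=-1433/433 c=-5523/433 d=3492/433
  seg 4: a=-3 b=-2003/433 c=4953/433 d=-1651/433
S(13/2) = -10149/3464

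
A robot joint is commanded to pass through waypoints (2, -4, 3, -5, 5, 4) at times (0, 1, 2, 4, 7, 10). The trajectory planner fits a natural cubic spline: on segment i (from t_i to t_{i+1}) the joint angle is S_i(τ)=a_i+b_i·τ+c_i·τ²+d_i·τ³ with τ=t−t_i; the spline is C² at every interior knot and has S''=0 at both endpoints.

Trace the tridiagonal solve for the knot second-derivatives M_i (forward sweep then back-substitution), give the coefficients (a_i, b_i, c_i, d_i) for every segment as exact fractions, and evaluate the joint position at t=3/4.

  seg 0: a=2 b=-7873/787 c=0 d=3151/787
  seg 1: a=-4 b=1580/787 c=9453/787 d=-5524/787
  seg 2: a=3 b=3914/787 c=-7119/787 d=1794/787
  seg 3: a=-5 b=-3034/787 c=3645/787 d=-15833/21249
  seg 4: a=5 b=3003/787 c=-4898/2361 d=4898/21249
S(3/4) = -192091/50368

Δ: Δ0=-6, Δ1=7, Δ2=-4, Δ3=10/3, Δ4=-1/3
row 1: diag=4, rhs=78; c'=1/4, d'=39/2
row 2: denom=6−1·1/4=23/4; d'=(-66−1·39/2)/(23/4)=-342/23
row 3: denom=10−2·8/23=214/23; d'=(44−2·-342/23)/(214/23)=848/107
row 4: denom=12−3·69/214=2361/214; d'=(-22−3·848/107)/(2361/214)=-9796/2361
back: M4=-9796/2361
back: M3=848/107−69/214·-9796/2361=7290/787
back: M2=-342/23−8/23·7290/787=-14238/787
back: M1=39/2−1/4·-14238/787=18906/787
M: M0=0, M1=18906/787, M2=-14238/787, M3=7290/787, M4=-9796/2361, M5=0
seg 0: a=2, c=M0/2=0, d=(M1−M0)/(6·1)=3151/787, b=Δ0−h0·(2M0+M1)/6=-7873/787
seg 1: a=-4, c=M1/2=9453/787, d=(M2−M1)/(6·1)=-5524/787, b=Δ1−h1·(2M1+M2)/6=1580/787
seg 2: a=3, c=M2/2=-7119/787, d=(M3−M2)/(6·2)=1794/787, b=Δ2−h2·(2M2+M3)/6=3914/787
seg 3: a=-5, c=M3/2=3645/787, d=(M4−M3)/(6·3)=-15833/21249, b=Δ3−h3·(2M3+M4)/6=-3034/787
seg 4: a=5, c=M4/2=-4898/2361, d=(M5−M4)/(6·3)=4898/21249, b=Δ4−h4·(2M4+M5)/6=3003/787
t_q=3/4 → seg 0, τ=3/4; S=2+-7873/787·τ+0·τ²+3151/787·τ³=-192091/50368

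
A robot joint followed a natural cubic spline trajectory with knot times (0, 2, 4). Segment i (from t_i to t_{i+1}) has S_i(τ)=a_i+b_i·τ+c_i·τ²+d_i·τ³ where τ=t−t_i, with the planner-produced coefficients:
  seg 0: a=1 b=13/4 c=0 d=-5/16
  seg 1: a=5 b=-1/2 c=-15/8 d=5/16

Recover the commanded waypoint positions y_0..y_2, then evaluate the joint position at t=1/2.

y_0=1 y_1=5 y_2=-1
S(1/2) = 331/128

y_0 = S_0(0) = a_0 = 1
y_1 = S_1(0) = a_1 = 5
y_2 = S_1(2) = -1
t_q=1/2 is in segment 0 (τ=1/2); S_0(τ)=331/128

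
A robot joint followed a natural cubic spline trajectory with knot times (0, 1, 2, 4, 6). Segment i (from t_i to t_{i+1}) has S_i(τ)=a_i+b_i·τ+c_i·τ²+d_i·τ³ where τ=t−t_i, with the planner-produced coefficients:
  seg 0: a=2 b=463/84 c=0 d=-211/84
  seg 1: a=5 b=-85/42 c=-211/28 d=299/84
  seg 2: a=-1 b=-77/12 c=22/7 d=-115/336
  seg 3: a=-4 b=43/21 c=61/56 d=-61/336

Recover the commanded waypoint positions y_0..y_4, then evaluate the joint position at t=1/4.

y_0 = S_0(0) = a_0 = 2
y_1 = S_1(0) = a_1 = 5
y_2 = S_2(0) = a_2 = -1
y_3 = S_3(0) = a_3 = -4
y_4 = S_3(2) = 3
t_q=1/4 is in segment 0 (τ=1/4); S_0(τ)=5983/1792

y_0=2 y_1=5 y_2=-1 y_3=-4 y_4=3
S(1/4) = 5983/1792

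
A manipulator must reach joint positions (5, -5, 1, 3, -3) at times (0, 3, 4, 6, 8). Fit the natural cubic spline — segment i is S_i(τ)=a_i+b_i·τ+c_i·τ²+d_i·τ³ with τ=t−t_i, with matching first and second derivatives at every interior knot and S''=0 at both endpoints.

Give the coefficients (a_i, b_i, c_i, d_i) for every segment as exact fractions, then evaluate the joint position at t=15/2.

  seg 0: a=5 b=-928/129 c=0 d=166/387
  seg 1: a=-5 b=566/129 c=166/43 d=-290/129
  seg 2: a=1 b=692/129 c=-124/43 d=181/516
  seg 3: a=3 b=-253/129 c=-67/86 d=67/516
S(15/2) = -1729/1376

Δ: Δ0=-10/3, Δ1=6, Δ2=1, Δ3=-3
row 1: diag=8, rhs=56; c'=1/8, d'=7
row 2: denom=6−1·1/8=47/8; d'=(-30−1·7)/(47/8)=-296/47
row 3: denom=8−2·16/47=344/47; d'=(-24−2·-296/47)/(344/47)=-67/43
back: M3=-67/43
back: M2=-296/47−16/47·-67/43=-248/43
back: M1=7−1/8·-248/43=332/43
M: M0=0, M1=332/43, M2=-248/43, M3=-67/43, M4=0
seg 0: a=5, c=M0/2=0, d=(M1−M0)/(6·3)=166/387, b=Δ0−h0·(2M0+M1)/6=-928/129
seg 1: a=-5, c=M1/2=166/43, d=(M2−M1)/(6·1)=-290/129, b=Δ1−h1·(2M1+M2)/6=566/129
seg 2: a=1, c=M2/2=-124/43, d=(M3−M2)/(6·2)=181/516, b=Δ2−h2·(2M2+M3)/6=692/129
seg 3: a=3, c=M3/2=-67/86, d=(M4−M3)/(6·2)=67/516, b=Δ3−h3·(2M3+M4)/6=-253/129
t_q=15/2 → seg 3, τ=3/2; S=3+-253/129·τ+-67/86·τ²+67/516·τ³=-1729/1376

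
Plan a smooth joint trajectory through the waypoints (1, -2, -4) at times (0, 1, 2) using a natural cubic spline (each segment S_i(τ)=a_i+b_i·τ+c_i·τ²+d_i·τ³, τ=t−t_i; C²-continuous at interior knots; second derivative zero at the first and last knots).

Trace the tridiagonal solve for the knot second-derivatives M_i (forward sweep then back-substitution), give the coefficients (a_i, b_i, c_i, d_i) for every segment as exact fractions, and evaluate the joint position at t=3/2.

Δ: Δ0=-3, Δ1=-2
row 1: diag=4, rhs=6; c'=1/4, d'=3/2
back: M1=3/2
M: M0=0, M1=3/2, M2=0
seg 0: a=1, c=M0/2=0, d=(M1−M0)/(6·1)=1/4, b=Δ0−h0·(2M0+M1)/6=-13/4
seg 1: a=-2, c=M1/2=3/4, d=(M2−M1)/(6·1)=-1/4, b=Δ1−h1·(2M1+M2)/6=-5/2
t_q=3/2 → seg 1, τ=1/2; S=-2+-5/2·τ+3/4·τ²+-1/4·τ³=-99/32

  seg 0: a=1 b=-13/4 c=0 d=1/4
  seg 1: a=-2 b=-5/2 c=3/4 d=-1/4
S(3/2) = -99/32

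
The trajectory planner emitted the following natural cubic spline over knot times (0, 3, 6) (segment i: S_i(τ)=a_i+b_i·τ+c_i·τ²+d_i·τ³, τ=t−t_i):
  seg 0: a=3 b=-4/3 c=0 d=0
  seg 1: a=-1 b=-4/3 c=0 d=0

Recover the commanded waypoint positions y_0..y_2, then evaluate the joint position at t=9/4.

y_0 = S_0(0) = a_0 = 3
y_1 = S_1(0) = a_1 = -1
y_2 = S_1(3) = -5
t_q=9/4 is in segment 0 (τ=9/4); S_0(τ)=0

y_0=3 y_1=-1 y_2=-5
S(9/4) = 0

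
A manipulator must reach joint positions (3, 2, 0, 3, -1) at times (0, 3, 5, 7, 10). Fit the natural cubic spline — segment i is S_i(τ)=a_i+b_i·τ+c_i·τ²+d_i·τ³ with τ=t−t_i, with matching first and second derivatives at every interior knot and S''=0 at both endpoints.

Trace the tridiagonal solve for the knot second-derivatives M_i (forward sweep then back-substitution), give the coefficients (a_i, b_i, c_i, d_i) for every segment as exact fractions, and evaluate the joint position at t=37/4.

Δ: Δ0=-1/3, Δ1=-1, Δ2=3/2, Δ3=-4/3
row 1: diag=10, rhs=-4; c'=1/5, d'=-2/5
row 2: denom=8−2·1/5=38/5; d'=(15−2·-2/5)/(38/5)=79/38
row 3: denom=10−2·5/19=180/19; d'=(-17−2·79/38)/(180/19)=-67/30
back: M3=-67/30
back: M2=79/38−5/19·-67/30=8/3
back: M1=-2/5−1/5·8/3=-14/15
M: M0=0, M1=-14/15, M2=8/3, M3=-67/30, M4=0
seg 0: a=3, c=M0/2=0, d=(M1−M0)/(6·3)=-7/135, b=Δ0−h0·(2M0+M1)/6=2/15
seg 1: a=2, c=M1/2=-7/15, d=(M2−M1)/(6·2)=3/10, b=Δ1−h1·(2M1+M2)/6=-19/15
seg 2: a=0, c=M2/2=4/3, d=(M3−M2)/(6·2)=-49/120, b=Δ2−h2·(2M2+M3)/6=7/15
seg 3: a=3, c=M3/2=-67/60, d=(M4−M3)/(6·3)=67/540, b=Δ3−h3·(2M3+M4)/6=9/10
t_q=37/4 → seg 3, τ=9/4; S=3+9/10·τ+-67/60·τ²+67/540·τ³=201/256

  seg 0: a=3 b=2/15 c=0 d=-7/135
  seg 1: a=2 b=-19/15 c=-7/15 d=3/10
  seg 2: a=0 b=7/15 c=4/3 d=-49/120
  seg 3: a=3 b=9/10 c=-67/60 d=67/540
S(37/4) = 201/256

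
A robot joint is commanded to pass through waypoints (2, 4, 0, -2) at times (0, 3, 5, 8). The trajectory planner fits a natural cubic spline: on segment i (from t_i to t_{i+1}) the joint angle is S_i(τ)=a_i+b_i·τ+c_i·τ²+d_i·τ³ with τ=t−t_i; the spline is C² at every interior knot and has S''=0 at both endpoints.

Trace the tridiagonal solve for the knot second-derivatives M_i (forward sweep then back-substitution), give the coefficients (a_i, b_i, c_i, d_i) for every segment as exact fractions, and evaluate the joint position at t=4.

Δ: Δ0=2/3, Δ1=-2, Δ2=-2/3
row 1: diag=10, rhs=-16; c'=1/5, d'=-8/5
row 2: denom=10−2·1/5=48/5; d'=(8−2·-8/5)/(48/5)=7/6
back: M2=7/6
back: M1=-8/5−1/5·7/6=-11/6
M: M0=0, M1=-11/6, M2=7/6, M3=0
seg 0: a=2, c=M0/2=0, d=(M1−M0)/(6·3)=-11/108, b=Δ0−h0·(2M0+M1)/6=19/12
seg 1: a=4, c=M1/2=-11/12, d=(M2−M1)/(6·2)=1/4, b=Δ1−h1·(2M1+M2)/6=-7/6
seg 2: a=0, c=M2/2=7/12, d=(M3−M2)/(6·3)=-7/108, b=Δ2−h2·(2M2+M3)/6=-11/6
t_q=4 → seg 1, τ=1; S=4+-7/6·τ+-11/12·τ²+1/4·τ³=13/6

  seg 0: a=2 b=19/12 c=0 d=-11/108
  seg 1: a=4 b=-7/6 c=-11/12 d=1/4
  seg 2: a=0 b=-11/6 c=7/12 d=-7/108
S(4) = 13/6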